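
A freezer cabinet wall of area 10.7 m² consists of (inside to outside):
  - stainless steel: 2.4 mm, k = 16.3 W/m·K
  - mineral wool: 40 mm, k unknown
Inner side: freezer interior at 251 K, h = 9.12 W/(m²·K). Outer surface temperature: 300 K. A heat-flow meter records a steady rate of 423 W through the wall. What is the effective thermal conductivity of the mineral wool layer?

k ≈ 0.0354 W/(m·K)

Using the resistance-network approach (series):
R_inner film = 1/(h_i·A) = 1/(9.12×10.7) = 0.01025 K/W
R_stainless steel = L/(kA) = 0.0024/(16.3×10.7) = 1.376×10^-5 K/W
Sum of known resistances R_other = 0.01026 K/W
Total R = ΔT/Q = 49/423 = 0.1158 K/W
R_mineral wool = R_total − R_other = 0.1056 K/W
k = L/(R·A) = 0.04/(0.1056×10.7)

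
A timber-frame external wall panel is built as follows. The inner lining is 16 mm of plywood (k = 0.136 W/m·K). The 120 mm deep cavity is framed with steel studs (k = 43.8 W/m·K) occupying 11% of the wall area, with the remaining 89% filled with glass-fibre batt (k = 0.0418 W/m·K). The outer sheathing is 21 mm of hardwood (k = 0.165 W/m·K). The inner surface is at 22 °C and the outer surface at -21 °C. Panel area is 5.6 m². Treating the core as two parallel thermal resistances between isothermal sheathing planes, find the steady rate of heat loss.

Sheathing layers in series; stud and cavity paths in parallel between them.
R_inner = 0.016/(0.136×5.6) = 0.02101 K/W
R_stud  = 0.12/(43.8×0.11×5.6) = 0.004448 K/W
R_cav   = 0.12/(0.0418×0.89×5.6) = 0.576 K/W
1/R_core = 1/R_stud + 1/R_cav → R_core = 0.004414 K/W
R_outer = 0.021/(0.165×5.6) = 0.02273 K/W
R_total = 0.04815 K/W
Q = ΔT/R_total = 43/0.04815

Q ≈ 893 W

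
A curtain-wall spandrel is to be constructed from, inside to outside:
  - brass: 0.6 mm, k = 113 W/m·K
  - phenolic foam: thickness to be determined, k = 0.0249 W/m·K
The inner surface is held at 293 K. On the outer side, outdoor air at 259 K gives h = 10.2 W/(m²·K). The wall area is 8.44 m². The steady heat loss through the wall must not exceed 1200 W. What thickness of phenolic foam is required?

Treating each layer as a thermal resistance in series:
R_brass = L/(kA) = 0.0006/(113×8.44) = 6.291×10^-7 K/W
R_outer film = 1/(h_o·A) = 1/(10.2×8.44) = 0.01162 K/W
Sum of the known resistances R_other = 0.01162 K/W
Required total resistance R_tot = ΔT/Q_allow = 34/1200 = 0.02833 K/W
R_phenolic foam = R_tot − R_other = 0.01672 K/W
L = R·k·A = 0.01672×0.0249×8.44

L ≈ 3.51 mm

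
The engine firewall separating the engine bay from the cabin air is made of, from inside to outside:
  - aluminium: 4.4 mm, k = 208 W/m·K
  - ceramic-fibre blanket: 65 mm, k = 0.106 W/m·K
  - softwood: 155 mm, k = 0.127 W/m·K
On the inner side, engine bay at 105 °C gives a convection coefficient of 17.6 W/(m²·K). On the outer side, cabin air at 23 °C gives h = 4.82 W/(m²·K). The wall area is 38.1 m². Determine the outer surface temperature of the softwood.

Using the resistance-network approach (series):
R_inner film = 1/(h_i·A) = 1/(17.6×38.1) = 0.001491 K/W
R_aluminium = L/(kA) = 0.0044/(208×38.1) = 5.552×10^-7 K/W
R_ceramic-fibre blanket = L/(kA) = 0.065/(0.106×38.1) = 0.01609 K/W
R_softwood = L/(kA) = 0.155/(0.127×38.1) = 0.03203 K/W
R_outer film = 1/(h_o·A) = 1/(4.82×38.1) = 0.005445 K/W
R_total = 0.05507 K/W;  Q = ΔT/R_total = 82/0.05507 = 1489 W
T_interface = T_inner − Q·ΣR(inner→interface) = 105 − 1490×0.04962

T ≈ 31.1 °C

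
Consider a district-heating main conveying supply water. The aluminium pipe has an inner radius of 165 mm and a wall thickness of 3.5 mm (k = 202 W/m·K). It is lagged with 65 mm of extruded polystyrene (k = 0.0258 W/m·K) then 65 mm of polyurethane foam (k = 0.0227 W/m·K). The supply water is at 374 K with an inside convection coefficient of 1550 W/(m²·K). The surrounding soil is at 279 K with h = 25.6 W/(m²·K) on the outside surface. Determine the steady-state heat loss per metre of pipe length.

q′ ≈ 25.3 W/m

Cylindrical conduction, so R = ln(r₂/r₁)/(2πkL) per layer, in series:
R_inner film = 1/(h_i·2πr₁L) = 1/(1550×2π×0.165×1) = 6.223×10^-4 K/W
R_aluminium pipe wall = ln(168.5/165)/(2π×202×1) = 1.654×10^-5 K/W
R_extruded polystyrene = ln(233.5/168.5)/(2π×0.0258×1) = 2.013 K/W
R_polyurethane foam = ln(298.5/233.5)/(2π×0.0227×1) = 1.722 K/W
R_outer film = 1/(h_o·2πr_oL) = 1/(25.6×2π×0.2985×1) = 0.02083 K/W
R_total = 3.756 K/W
Q = ΔT/R_total = 95/3.756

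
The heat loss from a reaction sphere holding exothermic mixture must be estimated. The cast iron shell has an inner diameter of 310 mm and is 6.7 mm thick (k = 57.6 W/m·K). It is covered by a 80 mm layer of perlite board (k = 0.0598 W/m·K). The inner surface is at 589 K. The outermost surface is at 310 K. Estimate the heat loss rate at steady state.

Q ≈ 102 W

Spherical conduction: R = (1/r_in − 1/r_out)/(4πk) per layer; series-sum.
R_cast iron shell = (1/0.155 − 1/0.1617)/(4π×57.6) = 3.693×10^-4 K/W
R_perlite board = (1/0.1617 − 1/0.2417)/(4π×0.0598) = 2.724 K/W
R_total = 2.724 K/W
Q = ΔT/R_total = 279/2.724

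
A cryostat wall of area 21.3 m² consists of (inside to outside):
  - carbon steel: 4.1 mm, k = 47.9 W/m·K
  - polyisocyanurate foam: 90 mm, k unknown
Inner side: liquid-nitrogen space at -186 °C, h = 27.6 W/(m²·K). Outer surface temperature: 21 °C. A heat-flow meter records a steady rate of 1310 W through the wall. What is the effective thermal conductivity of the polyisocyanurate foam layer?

Series thermal resistances:
R_inner film = 1/(h_i·A) = 1/(27.6×21.3) = 0.001701 K/W
R_carbon steel = L/(kA) = 0.0041/(47.9×21.3) = 4.019×10^-6 K/W
Sum of known resistances R_other = 0.001705 K/W
Total R = ΔT/Q = 207/1310 = 0.158 K/W
R_polyisocyanurate foam = R_total − R_other = 0.1563 K/W
k = L/(R·A) = 0.09/(0.1563×21.3)

k ≈ 0.027 W/(m·K)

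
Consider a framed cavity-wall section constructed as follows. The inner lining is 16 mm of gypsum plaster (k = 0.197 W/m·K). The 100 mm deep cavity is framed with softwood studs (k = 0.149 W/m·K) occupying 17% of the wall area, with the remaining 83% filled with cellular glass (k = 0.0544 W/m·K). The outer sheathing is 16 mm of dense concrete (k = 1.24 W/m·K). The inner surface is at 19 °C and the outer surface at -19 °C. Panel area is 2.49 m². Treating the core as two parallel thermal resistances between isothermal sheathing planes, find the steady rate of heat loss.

Sheathing layers in series; stud and cavity paths in parallel between them.
R_inner = 0.016/(0.197×2.49) = 0.03262 K/W
R_stud  = 0.1/(0.149×0.17×2.49) = 1.585 K/W
R_cav   = 0.1/(0.0544×0.83×2.49) = 0.8895 K/W
1/R_core = 1/R_stud + 1/R_cav → R_core = 0.5698 K/W
R_outer = 0.016/(1.24×2.49) = 0.005182 K/W
R_total = 0.6076 K/W
Q = ΔT/R_total = 38/0.6076

Q ≈ 62.5 W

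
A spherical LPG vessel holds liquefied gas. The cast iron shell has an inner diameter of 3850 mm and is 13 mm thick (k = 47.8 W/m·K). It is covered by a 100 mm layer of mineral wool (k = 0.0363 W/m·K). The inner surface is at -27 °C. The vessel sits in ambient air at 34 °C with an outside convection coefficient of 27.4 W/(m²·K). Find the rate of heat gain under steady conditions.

Q ≈ 1090 W

Spherical conduction: R = (1/r_in − 1/r_out)/(4πk) per layer; series-sum.
R_cast iron shell = (1/1.925 − 1/1.938)/(4π×47.8) = 5.801×10^-6 K/W
R_mineral wool = (1/1.938 − 1/2.038)/(4π×0.0363) = 0.0555 K/W
R_outer film = 1/(h·4πr_o²) = 1/(27.4×4π×2.038²) = 6.992×10^-4 K/W
R_total = 0.05621 K/W
Q = ΔT/R_total = 61/0.05621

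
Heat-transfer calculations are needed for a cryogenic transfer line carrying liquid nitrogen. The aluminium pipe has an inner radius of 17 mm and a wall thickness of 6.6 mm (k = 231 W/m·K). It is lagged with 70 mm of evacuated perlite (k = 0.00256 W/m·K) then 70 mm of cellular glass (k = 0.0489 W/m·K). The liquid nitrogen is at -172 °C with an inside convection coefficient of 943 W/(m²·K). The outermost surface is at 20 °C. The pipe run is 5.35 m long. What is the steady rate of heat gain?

For a radial system each layer contributes R = ln(r_out/r_in)/(2πkL); films add R = 1/(hA).
R_inner film = 1/(h_i·2πr₁L) = 1/(943×2π×0.017×5.35) = 0.001856 K/W
R_aluminium pipe wall = ln(23.6/17)/(2π×231×5.35) = 4.224×10^-5 K/W
R_evacuated perlite = ln(93.6/23.6)/(2π×0.00256×5.35) = 16.01 K/W
R_cellular glass = ln(163.6/93.6)/(2π×0.0489×5.35) = 0.3397 K/W
R_total = 16.35 K/W
Q = ΔT/R_total = 192/16.35

Q ≈ 11.7 W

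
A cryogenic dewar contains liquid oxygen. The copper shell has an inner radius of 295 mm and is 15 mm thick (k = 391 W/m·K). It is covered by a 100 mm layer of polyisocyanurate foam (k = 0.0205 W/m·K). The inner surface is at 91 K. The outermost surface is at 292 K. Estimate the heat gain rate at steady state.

For a spherical shell R = (1/r₁ − 1/r₂)/(4πk); film R = 1/(h·4πr²). In series:
R_copper shell = (1/0.295 − 1/0.31)/(4π×391) = 3.338×10^-5 K/W
R_polyisocyanurate foam = (1/0.31 − 1/0.41)/(4π×0.0205) = 3.054 K/W
R_total = 3.054 K/W
Q = ΔT/R_total = 201/3.054

Q ≈ 65.8 W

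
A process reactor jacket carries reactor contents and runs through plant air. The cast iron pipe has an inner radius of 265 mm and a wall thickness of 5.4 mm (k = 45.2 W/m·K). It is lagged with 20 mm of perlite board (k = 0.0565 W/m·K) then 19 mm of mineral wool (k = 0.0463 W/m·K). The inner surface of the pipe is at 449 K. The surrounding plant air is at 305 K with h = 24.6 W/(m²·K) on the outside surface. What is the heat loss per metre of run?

Cylindrical conduction, so R = ln(r₂/r₁)/(2πkL) per layer, in series:
R_cast iron pipe wall = ln(270.4/265)/(2π×45.2×1) = 7.103×10^-5 K/W
R_perlite board = ln(290.4/270.4)/(2π×0.0565×1) = 0.201 K/W
R_mineral wool = ln(309.4/290.4)/(2π×0.0463×1) = 0.2179 K/W
R_outer film = 1/(h_o·2πr_oL) = 1/(24.6×2π×0.3094×1) = 0.02091 K/W
R_total = 0.4398 K/W
Q = ΔT/R_total = 144/0.4398

q′ ≈ 327 W/m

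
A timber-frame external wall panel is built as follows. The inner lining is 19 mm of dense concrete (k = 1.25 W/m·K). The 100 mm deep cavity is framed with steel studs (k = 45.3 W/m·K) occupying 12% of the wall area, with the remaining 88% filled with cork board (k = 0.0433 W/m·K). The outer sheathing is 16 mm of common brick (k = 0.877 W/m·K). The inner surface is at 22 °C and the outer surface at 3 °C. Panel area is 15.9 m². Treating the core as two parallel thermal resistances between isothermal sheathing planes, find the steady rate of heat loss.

Sheathing layers in series; stud and cavity paths in parallel between them.
R_inner = 0.019/(1.25×15.9) = 9.56×10^-4 K/W
R_stud  = 0.1/(45.3×0.12×15.9) = 0.001157 K/W
R_cav   = 0.1/(0.0433×0.88×15.9) = 0.1651 K/W
1/R_core = 1/R_stud + 1/R_cav → R_core = 0.001149 K/W
R_outer = 0.016/(0.877×15.9) = 0.001147 K/W
R_total = 0.003252 K/W
Q = ΔT/R_total = 19/0.003252

Q ≈ 5840 W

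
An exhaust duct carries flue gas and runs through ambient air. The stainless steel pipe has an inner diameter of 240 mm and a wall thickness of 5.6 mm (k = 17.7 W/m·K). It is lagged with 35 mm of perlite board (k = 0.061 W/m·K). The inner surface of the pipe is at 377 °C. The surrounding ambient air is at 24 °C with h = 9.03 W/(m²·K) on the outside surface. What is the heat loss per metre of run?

Cylindrical conduction, so R = ln(r₂/r₁)/(2πkL) per layer, in series:
R_stainless steel pipe wall = ln(125.6/120)/(2π×17.7×1) = 4.101×10^-4 K/W
R_perlite board = ln(160.6/125.6)/(2π×0.061×1) = 0.6414 K/W
R_outer film = 1/(h_o·2πr_oL) = 1/(9.03×2π×0.1606×1) = 0.1097 K/W
R_total = 0.7515 K/W
Q = ΔT/R_total = 353/0.7515

q′ ≈ 470 W/m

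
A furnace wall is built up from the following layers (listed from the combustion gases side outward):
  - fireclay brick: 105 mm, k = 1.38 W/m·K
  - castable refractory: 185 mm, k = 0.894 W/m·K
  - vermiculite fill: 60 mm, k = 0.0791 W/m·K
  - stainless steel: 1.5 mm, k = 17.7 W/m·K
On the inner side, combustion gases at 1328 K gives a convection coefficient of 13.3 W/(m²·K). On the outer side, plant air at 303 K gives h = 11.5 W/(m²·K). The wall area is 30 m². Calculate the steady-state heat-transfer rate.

Treating each layer as a thermal resistance in series:
R_inner film = 1/(h_i·A) = 1/(13.3×30) = 0.002506 K/W
R_fireclay brick = L/(kA) = 0.105/(1.38×30) = 0.002536 K/W
R_castable refractory = L/(kA) = 0.185/(0.894×30) = 0.006898 K/W
R_vermiculite fill = L/(kA) = 0.06/(0.0791×30) = 0.02528 K/W
R_stainless steel = L/(kA) = 0.0015/(17.7×30) = 2.825×10^-6 K/W
R_outer film = 1/(h_o·A) = 1/(11.5×30) = 0.002899 K/W
R_total = 0.04013 K/W
Q = ΔT / R_total = 1025 / 0.04013

Q ≈ 25500 W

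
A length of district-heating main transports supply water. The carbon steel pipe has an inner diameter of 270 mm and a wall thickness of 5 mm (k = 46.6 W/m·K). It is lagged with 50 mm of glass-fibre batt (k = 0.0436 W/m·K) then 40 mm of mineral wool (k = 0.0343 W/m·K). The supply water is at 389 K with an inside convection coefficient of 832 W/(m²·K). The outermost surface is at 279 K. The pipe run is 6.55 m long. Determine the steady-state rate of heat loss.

Q ≈ 360 W

Treating each annulus and film as a series resistance:
R_inner film = 1/(h_i·2πr₁L) = 1/(832×2π×0.135×6.55) = 2.163×10^-4 K/W
R_carbon steel pipe wall = ln(140/135)/(2π×46.6×6.55) = 1.896×10^-5 K/W
R_glass-fibre batt = ln(190/140)/(2π×0.0436×6.55) = 0.1702 K/W
R_mineral wool = ln(230/190)/(2π×0.0343×6.55) = 0.1353 K/W
R_total = 0.3058 K/W
Q = ΔT/R_total = 110/0.3058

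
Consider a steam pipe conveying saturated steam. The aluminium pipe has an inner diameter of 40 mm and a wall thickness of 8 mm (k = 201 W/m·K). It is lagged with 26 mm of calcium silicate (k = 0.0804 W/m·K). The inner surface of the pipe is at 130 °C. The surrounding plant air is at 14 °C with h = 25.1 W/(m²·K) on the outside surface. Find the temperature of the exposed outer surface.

T ≈ 23.6 °C

Radial resistances (cylindrical: R_cond = ln(r_o/r_i)/(2πkL), R_conv = 1/(h·2πrL)):
R_aluminium pipe wall = ln(28/20)/(2π×201×1) = 2.664×10^-4 K/W
R_calcium silicate = ln(54/28)/(2π×0.0804×1) = 1.3 K/W
R_outer film = 1/(h_o·2πr_oL) = 1/(25.1×2π×0.054×1) = 0.1174 K/W
R_total = 1.418 K/W
Q = ΔT/R_total = 116/1.418
Q = 81.8 W/m
T_interface = T_inner − Q·ΣR(inner→interface) = 130 − 81.8×1.3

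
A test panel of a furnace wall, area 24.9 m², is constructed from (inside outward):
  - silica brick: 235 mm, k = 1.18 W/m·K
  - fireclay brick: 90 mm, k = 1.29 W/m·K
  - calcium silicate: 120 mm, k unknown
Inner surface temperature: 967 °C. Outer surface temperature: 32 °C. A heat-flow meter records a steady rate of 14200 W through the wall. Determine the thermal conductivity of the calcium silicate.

k ≈ 0.0876 W/(m·K)

Using the resistance-network approach (series):
R_silica brick = L/(kA) = 0.235/(1.18×24.9) = 0.007998 K/W
R_fireclay brick = L/(kA) = 0.09/(1.29×24.9) = 0.002802 K/W
Sum of known resistances R_other = 0.0108 K/W
Total R = ΔT/Q = 935/14200 = 0.06585 K/W
R_calcium silicate = R_total − R_other = 0.05505 K/W
k = L/(R·A) = 0.12/(0.05505×24.9)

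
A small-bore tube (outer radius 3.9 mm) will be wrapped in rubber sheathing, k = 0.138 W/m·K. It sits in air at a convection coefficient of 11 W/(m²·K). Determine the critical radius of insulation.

r_cr ≈ 12.5 mm

For a cylinder r_cr = k/h = 0.138/11
r_cr = 12.5 mm; since the bare radius (3.9 mm) is below r_cr, adding a thin layer of insulation will *increase* heat loss.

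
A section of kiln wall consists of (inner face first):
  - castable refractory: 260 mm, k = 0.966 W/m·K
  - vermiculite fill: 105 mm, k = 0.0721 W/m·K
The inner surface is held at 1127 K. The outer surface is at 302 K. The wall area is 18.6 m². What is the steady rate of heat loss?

Q ≈ 8890 W

Using the resistance-network approach (series):
R_castable refractory = L/(kA) = 0.26/(0.966×18.6) = 0.01447 K/W
R_vermiculite fill = L/(kA) = 0.105/(0.0721×18.6) = 0.0783 K/W
R_total = 0.09277 K/W
Q = ΔT / R_total = 825 / 0.09277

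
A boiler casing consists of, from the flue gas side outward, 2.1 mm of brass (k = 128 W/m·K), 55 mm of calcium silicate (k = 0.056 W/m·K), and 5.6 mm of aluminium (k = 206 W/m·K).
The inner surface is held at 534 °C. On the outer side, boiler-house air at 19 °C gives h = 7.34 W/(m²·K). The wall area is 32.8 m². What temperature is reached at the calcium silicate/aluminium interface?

Model the wall as resistances in series:
R_brass = L/(kA) = 0.0021/(128×32.8) = 5.002×10^-7 K/W
R_calcium silicate = L/(kA) = 0.055/(0.056×32.8) = 0.02994 K/W
R_aluminium = L/(kA) = 0.0056/(206×32.8) = 8.288×10^-7 K/W
R_outer film = 1/(h_o·A) = 1/(7.34×32.8) = 0.004154 K/W
R_total = 0.0341 K/W;  Q = ΔT/R_total = 515/0.0341 = 15100 W
T_interface = T_inner − Q·ΣR(inner→interface) = 534 − 15100×0.02994

T ≈ 81.7 °C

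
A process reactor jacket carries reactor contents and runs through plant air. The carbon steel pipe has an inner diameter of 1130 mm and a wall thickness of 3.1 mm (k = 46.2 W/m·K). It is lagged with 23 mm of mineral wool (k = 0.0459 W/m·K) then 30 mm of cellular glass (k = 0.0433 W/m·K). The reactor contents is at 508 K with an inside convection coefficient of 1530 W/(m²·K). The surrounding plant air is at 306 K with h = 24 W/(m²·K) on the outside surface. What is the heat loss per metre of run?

For a radial system each layer contributes R = ln(r_out/r_in)/(2πkL); films add R = 1/(hA).
R_inner film = 1/(h_i·2πr₁L) = 1/(1530×2π×0.565×1) = 1.841×10^-4 K/W
R_carbon steel pipe wall = ln(568.1/565)/(2π×46.2×1) = 1.885×10^-5 K/W
R_mineral wool = ln(591.1/568.1)/(2π×0.0459×1) = 0.1376 K/W
R_cellular glass = ln(621.1/591.1)/(2π×0.0433×1) = 0.182 K/W
R_outer film = 1/(h_o·2πr_oL) = 1/(24×2π×0.6211×1) = 0.01068 K/W
R_total = 0.3305 K/W
Q = ΔT/R_total = 202/0.3305

q′ ≈ 611 W/m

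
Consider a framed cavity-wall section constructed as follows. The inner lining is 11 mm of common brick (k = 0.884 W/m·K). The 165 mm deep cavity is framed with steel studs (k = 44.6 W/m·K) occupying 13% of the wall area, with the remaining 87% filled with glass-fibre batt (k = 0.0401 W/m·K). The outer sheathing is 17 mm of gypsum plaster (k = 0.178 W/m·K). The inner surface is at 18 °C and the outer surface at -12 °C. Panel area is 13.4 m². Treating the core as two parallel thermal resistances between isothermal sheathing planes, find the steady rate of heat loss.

Q ≈ 2950 W

Sheathing layers in series; stud and cavity paths in parallel between them.
R_inner = 0.011/(0.884×13.4) = 9.286×10^-4 K/W
R_stud  = 0.165/(44.6×0.13×13.4) = 0.002124 K/W
R_cav   = 0.165/(0.0401×0.87×13.4) = 0.353 K/W
1/R_core = 1/R_stud + 1/R_cav → R_core = 0.002111 K/W
R_outer = 0.017/(0.178×13.4) = 0.007127 K/W
R_total = 0.01017 K/W
Q = ΔT/R_total = 30/0.01017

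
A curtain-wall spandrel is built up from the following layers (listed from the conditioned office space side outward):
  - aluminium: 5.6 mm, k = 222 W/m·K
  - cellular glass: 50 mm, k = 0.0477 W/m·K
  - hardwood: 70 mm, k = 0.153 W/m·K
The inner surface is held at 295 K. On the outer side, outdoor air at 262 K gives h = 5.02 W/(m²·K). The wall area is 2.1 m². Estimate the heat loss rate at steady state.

Q ≈ 40.6 W

Model the wall as resistances in series:
R_aluminium = L/(kA) = 0.0056/(222×2.1) = 1.201×10^-5 K/W
R_cellular glass = L/(kA) = 0.05/(0.0477×2.1) = 0.4992 K/W
R_hardwood = L/(kA) = 0.07/(0.153×2.1) = 0.2179 K/W
R_outer film = 1/(h_o·A) = 1/(5.02×2.1) = 0.09486 K/W
R_total = 0.8119 K/W
Q = ΔT / R_total = 33 / 0.8119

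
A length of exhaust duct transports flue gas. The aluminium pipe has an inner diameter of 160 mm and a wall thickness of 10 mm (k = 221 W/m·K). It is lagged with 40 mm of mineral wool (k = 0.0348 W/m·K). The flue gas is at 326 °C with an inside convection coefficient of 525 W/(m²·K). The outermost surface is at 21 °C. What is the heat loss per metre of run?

Treating each annulus and film as a series resistance:
R_inner film = 1/(h_i·2πr₁L) = 1/(525×2π×0.08×1) = 0.003789 K/W
R_aluminium pipe wall = ln(90/80)/(2π×221×1) = 8.482×10^-5 K/W
R_mineral wool = ln(130/90)/(2π×0.0348×1) = 1.682 K/W
R_total = 1.686 K/W
Q = ΔT/R_total = 305/1.686

q′ ≈ 181 W/m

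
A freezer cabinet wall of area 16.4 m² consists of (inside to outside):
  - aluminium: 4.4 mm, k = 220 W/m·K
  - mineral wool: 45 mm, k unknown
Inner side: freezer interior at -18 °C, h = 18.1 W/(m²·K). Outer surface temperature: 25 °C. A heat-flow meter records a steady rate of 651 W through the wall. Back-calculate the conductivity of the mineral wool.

Thermal resistances in series:
R_inner film = 1/(h_i·A) = 1/(18.1×16.4) = 0.003369 K/W
R_aluminium = L/(kA) = 0.0044/(220×16.4) = 1.22×10^-6 K/W
Sum of known resistances R_other = 0.00337 K/W
Total R = ΔT/Q = 43/651 = 0.06605 K/W
R_mineral wool = R_total − R_other = 0.06268 K/W
k = L/(R·A) = 0.045/(0.06268×16.4)

k ≈ 0.0438 W/(m·K)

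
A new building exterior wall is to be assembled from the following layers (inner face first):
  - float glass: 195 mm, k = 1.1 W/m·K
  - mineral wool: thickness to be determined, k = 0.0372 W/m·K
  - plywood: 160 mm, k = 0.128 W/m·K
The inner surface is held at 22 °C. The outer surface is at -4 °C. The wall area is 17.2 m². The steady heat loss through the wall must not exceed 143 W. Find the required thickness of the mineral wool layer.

L ≈ 63.2 mm

Using the resistance-network approach (series):
R_float glass = L/(kA) = 0.195/(1.1×17.2) = 0.01031 K/W
R_plywood = L/(kA) = 0.16/(0.128×17.2) = 0.07267 K/W
Sum of the known resistances R_other = 0.08298 K/W
Required total resistance R_tot = ΔT/Q_allow = 26/143 = 0.1818 K/W
R_mineral wool = R_tot − R_other = 0.09884 K/W
L = R·k·A = 0.09884×0.0372×17.2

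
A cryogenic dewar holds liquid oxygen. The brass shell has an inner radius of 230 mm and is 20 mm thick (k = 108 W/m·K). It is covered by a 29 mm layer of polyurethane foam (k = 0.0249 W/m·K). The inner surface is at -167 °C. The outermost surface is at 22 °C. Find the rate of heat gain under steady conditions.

Each spherical layer contributes R = (1/r_i − 1/r_o)/(4πk):
R_brass shell = (1/0.23 − 1/0.25)/(4π×108) = 2.563×10^-4 K/W
R_polyurethane foam = (1/0.25 − 1/0.279)/(4π×0.0249) = 1.329 K/W
R_total = 1.329 K/W
Q = ΔT/R_total = 189/1.329

Q ≈ 142 W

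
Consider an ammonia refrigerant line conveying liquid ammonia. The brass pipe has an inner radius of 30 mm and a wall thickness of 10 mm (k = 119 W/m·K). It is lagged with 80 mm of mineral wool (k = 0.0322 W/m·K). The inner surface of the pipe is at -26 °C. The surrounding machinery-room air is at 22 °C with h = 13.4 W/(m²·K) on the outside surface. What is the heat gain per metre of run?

Per-layer cylindrical resistances, series-summed:
R_brass pipe wall = ln(40/30)/(2π×119×1) = 3.848×10^-4 K/W
R_mineral wool = ln(120/40)/(2π×0.0322×1) = 5.43 K/W
R_outer film = 1/(h_o·2πr_oL) = 1/(13.4×2π×0.12×1) = 0.09898 K/W
R_total = 5.529 K/W
Q = ΔT/R_total = 48/5.529

q′ ≈ 8.68 W/m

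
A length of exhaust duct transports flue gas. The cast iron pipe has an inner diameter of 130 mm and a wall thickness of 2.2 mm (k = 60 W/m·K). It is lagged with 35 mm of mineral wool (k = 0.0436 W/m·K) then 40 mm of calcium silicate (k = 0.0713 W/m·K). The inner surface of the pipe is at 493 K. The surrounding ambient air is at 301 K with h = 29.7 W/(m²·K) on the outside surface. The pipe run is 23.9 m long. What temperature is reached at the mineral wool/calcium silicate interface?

T ≈ 366 K

Cylindrical conduction, so R = ln(r₂/r₁)/(2πkL) per layer, in series:
R_cast iron pipe wall = ln(67.2/65)/(2π×60×23.9) = 3.694×10^-6 K/W
R_mineral wool = ln(102.2/67.2)/(2π×0.0436×23.9) = 0.06404 K/W
R_calcium silicate = ln(142.2/102.2)/(2π×0.0713×23.9) = 0.03085 K/W
R_outer film = 1/(h_o·2πr_oL) = 1/(29.7×2π×0.1422×23.9) = 0.001577 K/W
R_total = 0.09646 K/W
Q = ΔT/R_total = 192/0.09646
Q = 1990 W
T_interface = T_inner − Q·ΣR(inner→interface) = 493 − 1990×0.06404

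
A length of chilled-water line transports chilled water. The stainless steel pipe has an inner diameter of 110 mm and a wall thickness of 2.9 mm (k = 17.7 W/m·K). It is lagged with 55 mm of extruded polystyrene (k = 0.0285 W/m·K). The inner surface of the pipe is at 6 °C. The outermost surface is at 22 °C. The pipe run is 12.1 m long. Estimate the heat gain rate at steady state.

Q ≈ 51.9 W

For a radial system each layer contributes R = ln(r_out/r_in)/(2πkL); films add R = 1/(hA).
R_stainless steel pipe wall = ln(57.9/55)/(2π×17.7×12.1) = 3.818×10^-5 K/W
R_extruded polystyrene = ln(112.9/57.9)/(2π×0.0285×12.1) = 0.3082 K/W
R_total = 0.3082 K/W
Q = ΔT/R_total = 16/0.3082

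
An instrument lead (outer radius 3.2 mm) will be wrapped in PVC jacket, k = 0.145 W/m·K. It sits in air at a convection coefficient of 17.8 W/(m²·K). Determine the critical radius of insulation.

r_cr ≈ 8.15 mm

For a cylinder r_cr = k/h = 0.145/17.8
r_cr = 8.15 mm; since the bare radius (3.2 mm) is below r_cr, adding a thin layer of insulation will *increase* heat loss.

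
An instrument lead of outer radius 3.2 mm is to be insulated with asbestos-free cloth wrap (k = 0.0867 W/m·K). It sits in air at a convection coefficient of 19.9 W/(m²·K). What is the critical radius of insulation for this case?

For a cylinder r_cr = k/h = 0.0867/19.9
r_cr = 4.36 mm; since the bare radius (3.2 mm) is below r_cr, adding a thin layer of insulation will *increase* heat loss.

r_cr ≈ 4.36 mm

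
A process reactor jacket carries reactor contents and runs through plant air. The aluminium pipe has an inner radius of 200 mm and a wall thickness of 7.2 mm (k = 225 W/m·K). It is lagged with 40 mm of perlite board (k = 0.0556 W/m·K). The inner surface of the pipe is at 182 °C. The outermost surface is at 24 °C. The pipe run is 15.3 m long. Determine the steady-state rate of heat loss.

Radial resistances (cylindrical: R_cond = ln(r_o/r_i)/(2πkL), R_conv = 1/(h·2πrL)):
R_aluminium pipe wall = ln(207.2/200)/(2π×225×15.3) = 1.635×10^-6 K/W
R_perlite board = ln(247.2/207.2)/(2π×0.0556×15.3) = 0.03302 K/W
R_total = 0.03303 K/W
Q = ΔT/R_total = 158/0.03303

Q ≈ 4780 W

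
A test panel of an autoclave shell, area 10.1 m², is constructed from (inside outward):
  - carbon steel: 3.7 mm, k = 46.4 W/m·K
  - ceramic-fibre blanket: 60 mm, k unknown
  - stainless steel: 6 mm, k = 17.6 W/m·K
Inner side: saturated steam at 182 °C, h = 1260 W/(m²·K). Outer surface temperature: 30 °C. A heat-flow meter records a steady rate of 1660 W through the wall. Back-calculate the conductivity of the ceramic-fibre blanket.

k ≈ 0.065 W/(m·K)

Thermal resistances in series:
R_inner film = 1/(h_i·A) = 1/(1260×10.1) = 7.858×10^-5 K/W
R_carbon steel = L/(kA) = 0.0037/(46.4×10.1) = 7.895×10^-6 K/W
R_stainless steel = L/(kA) = 0.006/(17.6×10.1) = 3.375×10^-5 K/W
Sum of known resistances R_other = 1.202×10^-4 K/W
Total R = ΔT/Q = 152/1660 = 0.09157 K/W
R_ceramic-fibre blanket = R_total − R_other = 0.09145 K/W
k = L/(R·A) = 0.06/(0.09145×10.1)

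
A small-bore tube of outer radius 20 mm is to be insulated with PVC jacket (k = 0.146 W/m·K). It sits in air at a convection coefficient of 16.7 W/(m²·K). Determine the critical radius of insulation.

r_cr ≈ 8.74 mm

For a cylinder r_cr = k/h = 0.146/16.7
r_cr = 8.74 mm; since the bare radius (20 mm) is above r_cr, any added insulation will reduce heat loss.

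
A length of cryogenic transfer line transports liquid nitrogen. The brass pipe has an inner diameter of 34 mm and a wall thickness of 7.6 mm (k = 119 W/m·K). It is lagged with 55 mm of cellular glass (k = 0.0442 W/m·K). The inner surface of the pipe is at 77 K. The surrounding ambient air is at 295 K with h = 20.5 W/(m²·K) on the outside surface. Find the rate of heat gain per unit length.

For a radial system each layer contributes R = ln(r_out/r_in)/(2πkL); films add R = 1/(hA).
R_brass pipe wall = ln(24.6/17)/(2π×119×1) = 4.942×10^-4 K/W
R_cellular glass = ln(79.6/24.6)/(2π×0.0442×1) = 4.228 K/W
R_outer film = 1/(h_o·2πr_oL) = 1/(20.5×2π×0.0796×1) = 0.09753 K/W
R_total = 4.326 K/W
Q = ΔT/R_total = 218/4.326

q′ ≈ 50.4 W/m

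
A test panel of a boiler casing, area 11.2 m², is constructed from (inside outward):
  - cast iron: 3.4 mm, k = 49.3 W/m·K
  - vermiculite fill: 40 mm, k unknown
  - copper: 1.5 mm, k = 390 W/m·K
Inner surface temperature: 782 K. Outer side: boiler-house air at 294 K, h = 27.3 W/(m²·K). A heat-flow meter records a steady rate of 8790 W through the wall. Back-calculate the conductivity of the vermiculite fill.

k ≈ 0.0684 W/(m·K)

Treating each layer as a thermal resistance in series:
R_cast iron = L/(kA) = 0.0034/(49.3×11.2) = 6.158×10^-6 K/W
R_copper = L/(kA) = 0.0015/(390×11.2) = 3.434×10^-7 K/W
R_outer film = 1/(h_o·A) = 1/(27.3×11.2) = 0.003271 K/W
Sum of known resistances R_other = 0.003277 K/W
Total R = ΔT/Q = 488/8790 = 0.05552 K/W
R_vermiculite fill = R_total − R_other = 0.05224 K/W
k = L/(R·A) = 0.04/(0.05224×11.2)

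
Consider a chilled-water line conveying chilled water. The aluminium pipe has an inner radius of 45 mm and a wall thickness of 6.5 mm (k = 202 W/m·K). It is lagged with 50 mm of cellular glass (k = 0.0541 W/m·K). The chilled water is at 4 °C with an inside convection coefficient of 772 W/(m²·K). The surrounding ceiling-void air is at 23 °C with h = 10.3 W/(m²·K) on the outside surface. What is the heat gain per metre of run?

Per-layer cylindrical resistances, series-summed:
R_inner film = 1/(h_i·2πr₁L) = 1/(772×2π×0.045×1) = 0.004581 K/W
R_aluminium pipe wall = ln(51.5/45)/(2π×202×1) = 1.063×10^-4 K/W
R_cellular glass = ln(101.5/51.5)/(2π×0.0541×1) = 1.996 K/W
R_outer film = 1/(h_o·2πr_oL) = 1/(10.3×2π×0.1015×1) = 0.1522 K/W
R_total = 2.153 K/W
Q = ΔT/R_total = 19/2.153

q′ ≈ 8.83 W/m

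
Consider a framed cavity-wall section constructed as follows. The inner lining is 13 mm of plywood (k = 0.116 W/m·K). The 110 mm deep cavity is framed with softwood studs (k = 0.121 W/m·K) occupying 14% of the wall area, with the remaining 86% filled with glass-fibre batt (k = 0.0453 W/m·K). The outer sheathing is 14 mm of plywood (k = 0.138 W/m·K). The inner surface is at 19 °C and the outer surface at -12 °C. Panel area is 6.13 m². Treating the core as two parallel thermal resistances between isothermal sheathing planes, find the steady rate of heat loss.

Sheathing layers in series; stud and cavity paths in parallel between them.
R_inner = 0.013/(0.116×6.13) = 0.01828 K/W
R_stud  = 0.11/(0.121×0.14×6.13) = 1.059 K/W
R_cav   = 0.11/(0.0453×0.86×6.13) = 0.4606 K/W
1/R_core = 1/R_stud + 1/R_cav → R_core = 0.321 K/W
R_outer = 0.014/(0.138×6.13) = 0.01655 K/W
R_total = 0.3559 K/W
Q = ΔT/R_total = 31/0.3559

Q ≈ 87.1 W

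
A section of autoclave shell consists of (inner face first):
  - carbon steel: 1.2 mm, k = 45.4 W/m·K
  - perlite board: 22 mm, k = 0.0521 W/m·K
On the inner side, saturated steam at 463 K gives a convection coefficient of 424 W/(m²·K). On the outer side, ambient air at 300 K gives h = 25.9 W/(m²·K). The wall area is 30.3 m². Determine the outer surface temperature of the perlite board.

Series thermal resistances:
R_inner film = 1/(h_i·A) = 1/(424×30.3) = 7.784×10^-5 K/W
R_carbon steel = L/(kA) = 0.0012/(45.4×30.3) = 8.723×10^-7 K/W
R_perlite board = L/(kA) = 0.022/(0.0521×30.3) = 0.01394 K/W
R_outer film = 1/(h_o·A) = 1/(25.9×30.3) = 0.001274 K/W
R_total = 0.01529 K/W;  Q = ΔT/R_total = 163/0.01529 = 10660 W
T_interface = T_inner − Q·ΣR(inner→interface) = 463 − 10700×0.01401

T ≈ 314 K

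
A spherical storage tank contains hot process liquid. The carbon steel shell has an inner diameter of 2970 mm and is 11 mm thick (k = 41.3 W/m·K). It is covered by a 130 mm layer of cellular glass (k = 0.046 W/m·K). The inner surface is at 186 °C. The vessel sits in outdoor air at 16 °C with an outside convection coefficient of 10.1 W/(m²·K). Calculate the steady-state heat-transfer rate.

Spherical conduction: R = (1/r_in − 1/r_out)/(4πk) per layer; series-sum.
R_carbon steel shell = (1/1.485 − 1/1.496)/(4π×41.3) = 9.541×10^-6 K/W
R_cellular glass = (1/1.496 − 1/1.626)/(4π×0.046) = 0.09245 K/W
R_outer film = 1/(h·4πr_o²) = 1/(10.1×4π×1.626²) = 0.00298 K/W
R_total = 0.09544 K/W
Q = ΔT/R_total = 170/0.09544

Q ≈ 1780 W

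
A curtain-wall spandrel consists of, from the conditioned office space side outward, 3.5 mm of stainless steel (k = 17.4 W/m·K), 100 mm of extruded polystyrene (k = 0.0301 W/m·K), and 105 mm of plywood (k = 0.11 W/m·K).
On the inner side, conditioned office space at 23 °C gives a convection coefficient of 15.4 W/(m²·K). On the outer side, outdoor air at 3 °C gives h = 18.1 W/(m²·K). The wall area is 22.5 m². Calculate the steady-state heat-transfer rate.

Using the resistance-network approach (series):
R_inner film = 1/(h_i·A) = 1/(15.4×22.5) = 0.002886 K/W
R_stainless steel = L/(kA) = 0.0035/(17.4×22.5) = 8.94×10^-6 K/W
R_extruded polystyrene = L/(kA) = 0.1/(0.0301×22.5) = 0.1477 K/W
R_plywood = L/(kA) = 0.105/(0.11×22.5) = 0.04242 K/W
R_outer film = 1/(h_o·A) = 1/(18.1×22.5) = 0.002455 K/W
R_total = 0.1954 K/W
Q = ΔT / R_total = 20 / 0.1954

Q ≈ 102 W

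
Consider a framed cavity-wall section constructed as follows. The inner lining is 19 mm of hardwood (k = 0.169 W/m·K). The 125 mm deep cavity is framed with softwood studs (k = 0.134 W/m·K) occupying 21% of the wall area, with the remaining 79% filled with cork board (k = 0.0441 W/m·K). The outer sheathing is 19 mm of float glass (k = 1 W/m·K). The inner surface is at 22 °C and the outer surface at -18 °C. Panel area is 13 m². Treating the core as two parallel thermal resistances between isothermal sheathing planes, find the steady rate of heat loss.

Sheathing layers in series; stud and cavity paths in parallel between them.
R_inner = 0.019/(0.169×13) = 0.008648 K/W
R_stud  = 0.125/(0.134×0.21×13) = 0.3417 K/W
R_cav   = 0.125/(0.0441×0.79×13) = 0.276 K/W
1/R_core = 1/R_stud + 1/R_cav → R_core = 0.1527 K/W
R_outer = 0.019/(1×13) = 0.001462 K/W
R_total = 0.1628 K/W
Q = ΔT/R_total = 40/0.1628

Q ≈ 246 W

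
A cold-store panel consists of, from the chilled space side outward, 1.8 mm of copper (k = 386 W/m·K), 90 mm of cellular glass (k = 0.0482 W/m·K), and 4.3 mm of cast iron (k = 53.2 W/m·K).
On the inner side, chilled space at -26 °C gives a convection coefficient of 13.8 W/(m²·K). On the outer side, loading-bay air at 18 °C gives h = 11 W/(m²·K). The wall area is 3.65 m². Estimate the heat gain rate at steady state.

Series thermal resistances:
R_inner film = 1/(h_i·A) = 1/(13.8×3.65) = 0.01985 K/W
R_copper = L/(kA) = 0.0018/(386×3.65) = 1.278×10^-6 K/W
R_cellular glass = L/(kA) = 0.09/(0.0482×3.65) = 0.5116 K/W
R_cast iron = L/(kA) = 0.0043/(53.2×3.65) = 2.214×10^-5 K/W
R_outer film = 1/(h_o·A) = 1/(11×3.65) = 0.02491 K/W
R_total = 0.5564 K/W
Q = ΔT / R_total = 44 / 0.5564

Q ≈ 79.1 W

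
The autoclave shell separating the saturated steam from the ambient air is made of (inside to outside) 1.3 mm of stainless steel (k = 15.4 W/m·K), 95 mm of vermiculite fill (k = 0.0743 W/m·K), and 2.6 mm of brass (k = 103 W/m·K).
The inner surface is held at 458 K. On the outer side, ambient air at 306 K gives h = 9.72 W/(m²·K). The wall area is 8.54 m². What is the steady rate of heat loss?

Q ≈ 940 W

Using the resistance-network approach (series):
R_stainless steel = L/(kA) = 0.0013/(15.4×8.54) = 9.885×10^-6 K/W
R_vermiculite fill = L/(kA) = 0.095/(0.0743×8.54) = 0.1497 K/W
R_brass = L/(kA) = 0.0026/(103×8.54) = 2.956×10^-6 K/W
R_outer film = 1/(h_o·A) = 1/(9.72×8.54) = 0.01205 K/W
R_total = 0.1618 K/W
Q = ΔT / R_total = 152 / 0.1618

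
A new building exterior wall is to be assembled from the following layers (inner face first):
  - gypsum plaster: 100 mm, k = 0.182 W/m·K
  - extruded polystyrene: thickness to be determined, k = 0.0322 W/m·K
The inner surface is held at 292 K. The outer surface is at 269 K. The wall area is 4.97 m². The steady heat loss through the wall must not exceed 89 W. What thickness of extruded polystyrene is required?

L ≈ 23.7 mm

Series thermal resistances:
R_gypsum plaster = L/(kA) = 0.1/(0.182×4.97) = 0.1106 K/W
Sum of the known resistances R_other = 0.1106 K/W
Required total resistance R_tot = ΔT/Q_allow = 23/89 = 0.2584 K/W
R_extruded polystyrene = R_tot − R_other = 0.1479 K/W
L = R·k·A = 0.1479×0.0322×4.97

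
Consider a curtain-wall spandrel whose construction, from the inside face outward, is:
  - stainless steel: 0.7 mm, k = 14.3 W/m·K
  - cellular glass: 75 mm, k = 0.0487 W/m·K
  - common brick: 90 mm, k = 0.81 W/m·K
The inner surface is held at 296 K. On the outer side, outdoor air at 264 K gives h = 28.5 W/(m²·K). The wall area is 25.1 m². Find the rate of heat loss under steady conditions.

Q ≈ 476 W

Series thermal resistances:
R_stainless steel = L/(kA) = 0.0007/(14.3×25.1) = 1.95×10^-6 K/W
R_cellular glass = L/(kA) = 0.075/(0.0487×25.1) = 0.06136 K/W
R_common brick = L/(kA) = 0.09/(0.81×25.1) = 0.004427 K/W
R_outer film = 1/(h_o·A) = 1/(28.5×25.1) = 0.001398 K/W
R_total = 0.06718 K/W
Q = ΔT / R_total = 32 / 0.06718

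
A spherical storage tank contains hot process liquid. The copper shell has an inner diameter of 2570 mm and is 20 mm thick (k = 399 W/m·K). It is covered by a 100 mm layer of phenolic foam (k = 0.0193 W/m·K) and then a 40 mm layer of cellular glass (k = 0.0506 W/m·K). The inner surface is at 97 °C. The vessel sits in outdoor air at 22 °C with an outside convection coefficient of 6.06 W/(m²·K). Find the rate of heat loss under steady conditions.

Q ≈ 286 W

Each spherical layer contributes R = (1/r_i − 1/r_o)/(4πk):
R_copper shell = (1/1.285 − 1/1.305)/(4π×399) = 2.379×10^-6 K/W
R_phenolic foam = (1/1.305 − 1/1.405)/(4π×0.0193) = 0.2249 K/W
R_cellular glass = (1/1.405 − 1/1.445)/(4π×0.0506) = 0.03099 K/W
R_outer film = 1/(h·4πr_o²) = 1/(6.06×4π×1.445²) = 0.006289 K/W
R_total = 0.2622 K/W
Q = ΔT/R_total = 75/0.2622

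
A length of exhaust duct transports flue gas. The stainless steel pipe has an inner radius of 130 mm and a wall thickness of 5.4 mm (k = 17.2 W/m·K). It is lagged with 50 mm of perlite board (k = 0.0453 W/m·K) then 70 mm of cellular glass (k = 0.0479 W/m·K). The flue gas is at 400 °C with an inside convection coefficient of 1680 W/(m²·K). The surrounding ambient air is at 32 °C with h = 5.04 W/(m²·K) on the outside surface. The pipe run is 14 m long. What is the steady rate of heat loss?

Q ≈ 2250 W

Per-layer cylindrical resistances, series-summed:
R_inner film = 1/(h_i·2πr₁L) = 1/(1680×2π×0.13×14) = 5.205×10^-5 K/W
R_stainless steel pipe wall = ln(135.4/130)/(2π×17.2×14) = 2.69×10^-5 K/W
R_perlite board = ln(185.4/135.4)/(2π×0.0453×14) = 0.07887 K/W
R_cellular glass = ln(255.4/185.4)/(2π×0.0479×14) = 0.07602 K/W
R_outer film = 1/(h_o·2πr_oL) = 1/(5.04×2π×0.2554×14) = 0.008832 K/W
R_total = 0.1638 K/W
Q = ΔT/R_total = 368/0.1638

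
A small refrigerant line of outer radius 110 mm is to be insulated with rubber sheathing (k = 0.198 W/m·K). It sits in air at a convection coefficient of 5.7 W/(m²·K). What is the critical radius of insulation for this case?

r_cr ≈ 34.7 mm

For a cylinder r_cr = k/h = 0.198/5.7
r_cr = 34.7 mm; since the bare radius (110 mm) is above r_cr, any added insulation will reduce heat loss.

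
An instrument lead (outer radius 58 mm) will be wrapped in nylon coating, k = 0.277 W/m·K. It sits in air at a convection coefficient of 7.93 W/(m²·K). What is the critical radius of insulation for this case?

r_cr ≈ 34.9 mm

For a cylinder r_cr = k/h = 0.277/7.93
r_cr = 34.9 mm; since the bare radius (58 mm) is above r_cr, any added insulation will reduce heat loss.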